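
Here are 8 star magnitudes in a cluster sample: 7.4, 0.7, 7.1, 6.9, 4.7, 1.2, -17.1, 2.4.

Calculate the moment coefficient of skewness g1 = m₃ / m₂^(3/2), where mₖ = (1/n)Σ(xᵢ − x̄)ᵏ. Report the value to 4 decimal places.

x̄ = (7.4 + 0.7 + 7.1 + 6.9 + 4.7 + 1.2 - 17.1 + 2.4) / 8 = 1.6625
deviations (xᵢ − x̄): 5.7375, -0.9625, 5.4375, 5.2375, 3.0375, -0.4625, -18.7625, 0.7375
Σ(xᵢ − x̄)² = 452.8588 ⇒ m₂ = 452.8588/8 = 56.60734
Σ(xᵢ − x̄)³ = -6084.2420 ⇒ m₃ = -6084.2420/8 = -760.53025
m₂^(3/2) = 56.60734^(1.5) = 425.90150
g1 = m₃ / m₂^(3/2) = -760.53025 / 425.90150 ≈ -1.7857

-1.7857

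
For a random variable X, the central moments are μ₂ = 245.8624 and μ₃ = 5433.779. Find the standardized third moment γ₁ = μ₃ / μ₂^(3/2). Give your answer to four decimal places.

1.4095

σ = √μ₂ = √245.8624 = 15.68000
σ³ = μ₂^(3/2) = 3855.12243
γ₁ = μ₃/σ³ = 5433.779 / 3855.12243 ≈ 1.4095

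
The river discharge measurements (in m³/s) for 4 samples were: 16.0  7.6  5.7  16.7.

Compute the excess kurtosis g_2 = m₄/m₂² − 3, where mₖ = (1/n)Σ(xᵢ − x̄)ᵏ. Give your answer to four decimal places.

-1.9163

x̄ = 11.5000
Σ(xᵢ − x̄)² = 96.1400 ⇒ m₂ = 24.03500
Σ(xᵢ − x̄)⁴ = 2504.2178 ⇒ m₄ = 626.05445
m₂² = 577.68123
g_2 = m₄/m₂² − 3 = 1.08374 − 3 ≈ -1.9163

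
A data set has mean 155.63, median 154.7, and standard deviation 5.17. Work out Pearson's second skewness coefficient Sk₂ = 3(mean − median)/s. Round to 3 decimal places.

0.540

Sk₂ = 3(155.63 − 154.7) / 5.17 = 3 × 0.9300 / 5.17
    = 2.7900 / 5.17 ≈ 0.540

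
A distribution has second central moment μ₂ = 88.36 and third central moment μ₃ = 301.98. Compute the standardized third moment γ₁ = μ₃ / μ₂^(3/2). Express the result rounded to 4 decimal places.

0.3636

σ = √μ₂ = √88.36 = 9.40000
σ³ = μ₂^(3/2) = 830.58400
γ₁ = μ₃/σ³ = 301.98 / 830.58400 ≈ 0.3636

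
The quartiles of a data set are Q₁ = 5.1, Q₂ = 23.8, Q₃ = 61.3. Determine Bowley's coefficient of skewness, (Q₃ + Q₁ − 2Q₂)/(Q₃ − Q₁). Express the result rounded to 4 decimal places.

numerator: Q₃ + Q₁ − 2Q₂ = 61.3 + 5.1 − 2×23.8 = 18.8000
denominator: Q₃ − Q₁ = 61.3 − 5.1 = 56.2000
Bowley skewness = 18.8000 / 56.2000 ≈ 0.3345

0.3345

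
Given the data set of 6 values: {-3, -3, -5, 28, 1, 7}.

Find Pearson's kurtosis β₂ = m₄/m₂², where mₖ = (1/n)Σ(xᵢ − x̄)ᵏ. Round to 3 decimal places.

3.367

x̄ = 4.1667
Σ(xᵢ − x̄)² = 772.8333 ⇒ m₂ = 128.80556
Σ(xᵢ − x̄)⁴ = 335157.1528 ⇒ m₄ = 55859.52546
m₂² = 16590.87114
β₂ = m₄/m₂² = 55859.52546 / 16590.87114 ≈ 3.367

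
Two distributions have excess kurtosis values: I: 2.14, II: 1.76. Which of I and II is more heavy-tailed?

Higher excess kurtosis ⇒ heavier tails relative to the normal distribution.
2.14 vs 1.76: the larger is 2.14, so I has heavier tails.

I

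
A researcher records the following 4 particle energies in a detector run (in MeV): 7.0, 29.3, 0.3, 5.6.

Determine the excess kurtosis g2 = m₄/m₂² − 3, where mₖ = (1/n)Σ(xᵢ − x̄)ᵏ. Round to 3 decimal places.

x̄ = 10.5500
Σ(xᵢ − x̄)² = 493.7300 ⇒ m₂ = 123.43250
Σ(xᵢ − x̄)⁴ = 135393.5158 ⇒ m₄ = 33848.37896
m₂² = 15235.58206
g2 = m₄/m₂² − 3 = 2.22167 − 3 ≈ -0.778

-0.778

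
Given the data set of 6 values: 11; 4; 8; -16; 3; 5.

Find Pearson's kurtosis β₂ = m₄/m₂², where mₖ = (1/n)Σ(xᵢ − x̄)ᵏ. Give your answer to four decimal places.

3.5976

x̄ = 2.5000
Σ(xᵢ − x̄)² = 453.5000 ⇒ m₂ = 75.58333
Σ(xᵢ − x̄)⁴ = 123314.3750 ⇒ m₄ = 20552.39583
m₂² = 5712.84028
β₂ = m₄/m₂² = 20552.39583 / 5712.84028 ≈ 3.5976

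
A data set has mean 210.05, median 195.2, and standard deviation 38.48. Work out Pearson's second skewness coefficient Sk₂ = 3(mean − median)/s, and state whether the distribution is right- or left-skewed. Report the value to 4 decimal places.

Sk₂ = 3(210.05 − 195.2) / 38.48 = 3 × 14.8500 / 38.48
    = 44.5500 / 38.48 ≈ 1.1577
Sk₂ > 0 ⇒ mean > median ⇒ right-skewed (positive skew).

1.1577, right-skewed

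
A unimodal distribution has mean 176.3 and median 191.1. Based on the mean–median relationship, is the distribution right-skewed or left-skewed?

left-skewed

mean − median = 176.3 − 191.1 = -14.8
mean < median ⇒ the longer tail is on the left ⇒ left-skewed (negatively skewed).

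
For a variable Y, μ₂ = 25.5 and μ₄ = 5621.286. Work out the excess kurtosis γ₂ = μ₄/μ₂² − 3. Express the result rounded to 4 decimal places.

5.6448

μ₂² = 25.5² = 650.25000
μ₄/μ₂² = 5621.286 / 650.25000 = 8.64481
γ₂ = 8.64481 − 3 ≈ 5.6448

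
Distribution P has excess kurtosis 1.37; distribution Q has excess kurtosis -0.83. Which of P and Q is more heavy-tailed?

P

Higher excess kurtosis ⇒ heavier tails relative to the normal distribution.
1.37 vs -0.83: the larger is 1.37, so P has heavier tails. (P is leptokurtic — heavier-than-normal tails; the other is platykurtic.)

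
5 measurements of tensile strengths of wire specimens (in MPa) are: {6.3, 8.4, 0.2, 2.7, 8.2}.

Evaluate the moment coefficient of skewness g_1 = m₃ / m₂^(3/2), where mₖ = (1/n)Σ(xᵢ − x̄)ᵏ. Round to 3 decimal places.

-0.441

x̄ = (6.3 + 8.4 + 0.2 + 2.7 + 8.2) / 5 = 5.1600
deviations (xᵢ − x̄): 1.1400, 3.2400, -4.9600, -2.4600, 3.0400
Σ(xᵢ − x̄)² = 51.6920 ⇒ m₂ = 51.6920/5 = 10.33840
Σ(xᵢ − x̄)³ = -73.3226 ⇒ m₃ = -73.3226/5 = -14.66453
m₂^(3/2) = 10.33840^(1.5) = 33.24145
g_1 = m₃ / m₂^(3/2) = -14.66453 / 33.24145 ≈ -0.441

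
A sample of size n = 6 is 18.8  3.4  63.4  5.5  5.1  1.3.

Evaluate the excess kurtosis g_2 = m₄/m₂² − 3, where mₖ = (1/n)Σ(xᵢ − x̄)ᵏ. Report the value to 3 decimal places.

x̄ = 16.2500
Σ(xᵢ − x̄)² = 2858.1350 ⇒ m₂ = 476.35583
Σ(xᵢ − x̄)⁴ = 5048345.5154 ⇒ m₄ = 841390.91924
m₂² = 226914.87995
g_2 = m₄/m₂² − 3 = 3.70796 − 3 ≈ 0.708

0.708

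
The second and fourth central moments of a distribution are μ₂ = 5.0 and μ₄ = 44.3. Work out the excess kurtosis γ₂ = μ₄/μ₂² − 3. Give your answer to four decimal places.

μ₂² = 5.0² = 25.00000
μ₄/μ₂² = 44.3 / 25.00000 = 1.77200
γ₂ = 1.77200 − 3 ≈ -1.2280

-1.2280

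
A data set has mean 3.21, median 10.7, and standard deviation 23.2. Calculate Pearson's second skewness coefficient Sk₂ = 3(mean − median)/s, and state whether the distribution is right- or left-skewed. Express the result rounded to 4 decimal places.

Sk₂ = 3(3.21 − 10.7) / 23.2 = 3 × -7.4900 / 23.2
    = -22.4700 / 23.2 ≈ -0.9685
Sk₂ < 0 ⇒ mean < median ⇒ left-skewed (negative skew).

-0.9685, left-skewed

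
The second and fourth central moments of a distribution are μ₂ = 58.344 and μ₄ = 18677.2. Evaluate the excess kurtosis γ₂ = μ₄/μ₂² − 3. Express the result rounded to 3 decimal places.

μ₂² = 58.344² = 3404.02234
μ₄/μ₂² = 18677.2 / 3404.02234 = 5.48680
γ₂ = 5.48680 − 3 ≈ 2.487

2.487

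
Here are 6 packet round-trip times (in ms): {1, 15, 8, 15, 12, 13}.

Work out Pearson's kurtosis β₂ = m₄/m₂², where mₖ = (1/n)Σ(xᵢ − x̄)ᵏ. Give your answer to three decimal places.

x̄ = 10.6667
Σ(xᵢ − x̄)² = 145.3333 ⇒ m₂ = 24.22222
Σ(xᵢ − x̄)⁴ = 9520.4444 ⇒ m₄ = 1586.74074
m₂² = 586.71605
β₂ = m₄/m₂² = 1586.74074 / 586.71605 ≈ 2.704

2.704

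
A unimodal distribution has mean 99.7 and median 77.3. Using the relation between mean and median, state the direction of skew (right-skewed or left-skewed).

mean − median = 99.7 − 77.3 = 22.4
mean > median ⇒ the longer tail is on the right ⇒ right-skewed (positively skewed).

right-skewed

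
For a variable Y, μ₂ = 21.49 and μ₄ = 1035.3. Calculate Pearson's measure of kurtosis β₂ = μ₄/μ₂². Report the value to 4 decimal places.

μ₂² = 21.49² = 461.82010
μ₄/μ₂² = 1035.3 / 461.82010 = 2.24178
β₂ ≈ 2.2418

2.2418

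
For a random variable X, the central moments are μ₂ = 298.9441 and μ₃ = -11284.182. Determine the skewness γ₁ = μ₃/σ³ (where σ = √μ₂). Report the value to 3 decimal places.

-2.183

σ = √μ₂ = √298.9441 = 17.29000
σ³ = μ₂^(3/2) = 5168.74349
γ₁ = μ₃/σ³ = -11284.182 / 5168.74349 ≈ -2.183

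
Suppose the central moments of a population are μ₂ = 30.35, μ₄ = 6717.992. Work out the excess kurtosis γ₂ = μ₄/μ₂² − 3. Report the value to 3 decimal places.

μ₂² = 30.35² = 921.12250
μ₄/μ₂² = 6717.992 / 921.12250 = 7.29327
γ₂ = 7.29327 − 3 ≈ 4.293

4.293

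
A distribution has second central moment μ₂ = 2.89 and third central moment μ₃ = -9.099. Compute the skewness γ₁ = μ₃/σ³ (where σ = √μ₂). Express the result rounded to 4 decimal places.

-1.8520

σ = √μ₂ = √2.89 = 1.70000
σ³ = μ₂^(3/2) = 4.91300
γ₁ = μ₃/σ³ = -9.099 / 4.91300 ≈ -1.8520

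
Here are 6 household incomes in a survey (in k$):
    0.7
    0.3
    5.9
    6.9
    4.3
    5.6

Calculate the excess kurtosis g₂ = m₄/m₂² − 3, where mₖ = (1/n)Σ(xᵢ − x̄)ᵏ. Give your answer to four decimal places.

x̄ = 3.9500
Σ(xᵢ − x̄)² = 39.2350 ⇒ m₂ = 6.53917
Σ(xᵢ − x̄)⁴ = 386.6749 ⇒ m₄ = 64.44582
m₂² = 42.76070
g₂ = m₄/m₂² − 3 = 1.50713 − 3 ≈ -1.4929

-1.4929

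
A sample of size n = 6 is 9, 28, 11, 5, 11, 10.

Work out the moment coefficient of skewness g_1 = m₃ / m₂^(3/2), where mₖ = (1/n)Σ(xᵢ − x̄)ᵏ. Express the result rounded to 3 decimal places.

x̄ = (9 + 28 + 11 + 5 + 11 + 10) / 6 = 12.3333
deviations (xᵢ − x̄): -3.3333, 15.6667, -1.3333, -7.3333, -1.3333, -2.3333
Σ(xᵢ − x̄)² = 319.3333 ⇒ m₂ = 319.3333/6 = 53.22222
Σ(xᵢ − x̄)³ = 3396.4444 ⇒ m₃ = 3396.4444/6 = 566.07407
m₂^(3/2) = 53.22222^(1.5) = 388.27507
g_1 = m₃ / m₂^(3/2) = 566.07407 / 388.27507 ≈ 1.458

1.458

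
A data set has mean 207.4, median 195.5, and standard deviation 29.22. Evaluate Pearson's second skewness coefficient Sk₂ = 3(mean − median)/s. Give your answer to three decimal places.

1.222

Sk₂ = 3(207.4 − 195.5) / 29.22 = 3 × 11.9000 / 29.22
    = 35.7000 / 29.22 ≈ 1.222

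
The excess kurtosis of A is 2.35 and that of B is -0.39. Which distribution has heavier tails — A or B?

A

Higher excess kurtosis ⇒ heavier tails relative to the normal distribution.
2.35 vs -0.39: the larger is 2.35, so A has heavier tails. (A is leptokurtic — heavier-than-normal tails; the other is platykurtic.)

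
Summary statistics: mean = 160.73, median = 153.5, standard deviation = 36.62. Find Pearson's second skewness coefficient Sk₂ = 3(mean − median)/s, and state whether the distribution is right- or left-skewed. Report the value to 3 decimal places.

Sk₂ = 3(160.73 − 153.5) / 36.62 = 3 × 7.2300 / 36.62
    = 21.6900 / 36.62 ≈ 0.592
Sk₂ > 0 ⇒ mean > median ⇒ right-skewed (positive skew).

0.592, right-skewed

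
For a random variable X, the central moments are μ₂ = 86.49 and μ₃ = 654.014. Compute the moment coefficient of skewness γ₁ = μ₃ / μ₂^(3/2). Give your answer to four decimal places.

0.8131

σ = √μ₂ = √86.49 = 9.30000
σ³ = μ₂^(3/2) = 804.35700
γ₁ = μ₃/σ³ = 654.014 / 804.35700 ≈ 0.8131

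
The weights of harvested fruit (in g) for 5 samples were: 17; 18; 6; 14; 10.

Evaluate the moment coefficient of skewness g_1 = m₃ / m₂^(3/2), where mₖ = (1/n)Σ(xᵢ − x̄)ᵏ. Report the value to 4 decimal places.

x̄ = (17 + 18 + 6 + 14 + 10) / 5 = 13.0000
deviations (xᵢ − x̄): 4.0000, 5.0000, -7.0000, 1.0000, -3.0000
Σ(xᵢ − x̄)² = 100.0000 ⇒ m₂ = 100.0000/5 = 20.00000
Σ(xᵢ − x̄)³ = -180.0000 ⇒ m₃ = -180.0000/5 = -36.00000
m₂^(3/2) = 20.00000^(1.5) = 89.44272
g_1 = m₃ / m₂^(3/2) = -36.00000 / 89.44272 ≈ -0.4025

-0.4025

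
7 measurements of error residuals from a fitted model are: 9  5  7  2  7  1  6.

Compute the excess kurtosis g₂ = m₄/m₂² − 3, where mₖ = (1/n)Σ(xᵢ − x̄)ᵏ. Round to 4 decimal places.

-1.1039

x̄ = 5.2857
Σ(xᵢ − x̄)² = 49.4286 ⇒ m₂ = 7.06122
Σ(xᵢ − x̄)⁴ = 661.7784 ⇒ m₄ = 94.53978
m₂² = 49.86089
g₂ = m₄/m₂² − 3 = 1.89607 − 3 ≈ -1.1039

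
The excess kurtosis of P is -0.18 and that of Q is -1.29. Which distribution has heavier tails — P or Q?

Higher excess kurtosis ⇒ heavier tails relative to the normal distribution.
-0.18 vs -1.29: the larger is -0.18, so P has heavier tails.

P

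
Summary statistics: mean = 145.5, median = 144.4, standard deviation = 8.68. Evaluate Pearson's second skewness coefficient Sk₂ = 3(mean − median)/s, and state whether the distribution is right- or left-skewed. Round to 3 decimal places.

0.380, right-skewed

Sk₂ = 3(145.5 − 144.4) / 8.68 = 3 × 1.1000 / 8.68
    = 3.3000 / 8.68 ≈ 0.380
Sk₂ > 0 ⇒ mean > median ⇒ right-skewed (positive skew).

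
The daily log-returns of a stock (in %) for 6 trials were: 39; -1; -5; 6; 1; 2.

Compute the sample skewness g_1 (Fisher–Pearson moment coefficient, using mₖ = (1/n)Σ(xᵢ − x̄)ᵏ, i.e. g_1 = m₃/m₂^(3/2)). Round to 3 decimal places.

x̄ = (39 - 1 - 5 + 6 + 1 + 2) / 6 = 7.0000
deviations (xᵢ − x̄): 32.0000, -8.0000, -12.0000, -1.0000, -6.0000, -5.0000
Σ(xᵢ − x̄)² = 1294.0000 ⇒ m₂ = 1294.0000/6 = 215.66667
Σ(xᵢ − x̄)³ = 30186.0000 ⇒ m₃ = 30186.0000/6 = 5031.00000
m₂^(3/2) = 215.66667^(1.5) = 3167.19307
g_1 = m₃ / m₂^(3/2) = 5031.00000 / 3167.19307 ≈ 1.588

1.588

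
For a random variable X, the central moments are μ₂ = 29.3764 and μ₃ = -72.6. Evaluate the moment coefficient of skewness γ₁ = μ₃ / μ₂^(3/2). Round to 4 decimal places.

-0.4560

σ = √μ₂ = √29.3764 = 5.42000
σ³ = μ₂^(3/2) = 159.22009
γ₁ = μ₃/σ³ = -72.6 / 159.22009 ≈ -0.4560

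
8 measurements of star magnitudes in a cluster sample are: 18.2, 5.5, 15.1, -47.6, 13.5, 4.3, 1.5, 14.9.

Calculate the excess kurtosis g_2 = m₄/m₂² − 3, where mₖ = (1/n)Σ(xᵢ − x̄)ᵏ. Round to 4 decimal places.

2.2732

x̄ = 3.1750
Σ(xᵢ − x̄)² = 3199.6150 ⇒ m₂ = 399.95188
Σ(xᵢ − x̄)⁴ = 6748091.6180 ⇒ m₄ = 843511.45225
m₂² = 159961.50232
g_2 = m₄/m₂² − 3 = 5.27322 − 3 ≈ 2.2732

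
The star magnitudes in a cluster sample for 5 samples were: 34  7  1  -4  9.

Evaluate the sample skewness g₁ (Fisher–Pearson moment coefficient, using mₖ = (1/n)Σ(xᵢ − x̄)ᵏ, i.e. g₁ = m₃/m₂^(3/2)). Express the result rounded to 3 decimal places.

1.051

x̄ = (34 + 7 + 1 - 4 + 9) / 5 = 9.4000
deviations (xᵢ − x̄): 24.6000, -2.4000, -8.4000, -13.4000, -0.4000
Σ(xᵢ − x̄)² = 861.2000 ⇒ m₂ = 861.2000/5 = 172.24000
Σ(xᵢ − x̄)³ = 11874.2400 ⇒ m₃ = 11874.2400/5 = 2374.84800
m₂^(3/2) = 172.24000^(1.5) = 2260.48185
g₁ = m₃ / m₂^(3/2) = 2374.84800 / 2260.48185 ≈ 1.051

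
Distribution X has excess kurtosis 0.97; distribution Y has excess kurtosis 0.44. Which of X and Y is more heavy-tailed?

X

Higher excess kurtosis ⇒ heavier tails relative to the normal distribution.
0.97 vs 0.44: the larger is 0.97, so X has heavier tails.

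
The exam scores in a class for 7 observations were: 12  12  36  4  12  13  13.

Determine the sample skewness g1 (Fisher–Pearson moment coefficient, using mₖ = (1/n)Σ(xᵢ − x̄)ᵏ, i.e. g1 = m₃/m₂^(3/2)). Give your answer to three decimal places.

x̄ = (12 + 12 + 36 + 4 + 12 + 13 + 13) / 7 = 14.5714
deviations (xᵢ − x̄): -2.5714, -2.5714, 21.4286, -10.5714, -2.5714, -1.5714, -1.5714
Σ(xᵢ − x̄)² = 595.7143 ⇒ m₂ = 595.7143/7 = 85.10204
Σ(xᵢ − x̄)³ = 8599.4694 ⇒ m₃ = 8599.4694/7 = 1228.49563
m₂^(3/2) = 85.10204^(1.5) = 785.07286
g1 = m₃ / m₂^(3/2) = 1228.49563 / 785.07286 ≈ 1.565

1.565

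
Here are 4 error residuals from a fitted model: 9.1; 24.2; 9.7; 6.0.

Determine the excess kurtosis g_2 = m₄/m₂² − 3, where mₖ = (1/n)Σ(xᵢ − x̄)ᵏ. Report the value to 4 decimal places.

-0.7559

x̄ = 12.2500
Σ(xᵢ − x̄)² = 198.2900 ⇒ m₂ = 49.57250
Σ(xᵢ − x̄)⁴ = 22059.1714 ⇒ m₄ = 5514.79286
m₂² = 2457.43276
g_2 = m₄/m₂² − 3 = 2.24413 − 3 ≈ -0.7559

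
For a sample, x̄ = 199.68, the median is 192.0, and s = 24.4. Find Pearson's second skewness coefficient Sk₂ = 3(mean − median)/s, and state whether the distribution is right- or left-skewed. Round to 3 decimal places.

Sk₂ = 3(199.68 − 192.0) / 24.4 = 3 × 7.6800 / 24.4
    = 23.0400 / 24.4 ≈ 0.944
Sk₂ > 0 ⇒ mean > median ⇒ right-skewed (positive skew).

0.944, right-skewed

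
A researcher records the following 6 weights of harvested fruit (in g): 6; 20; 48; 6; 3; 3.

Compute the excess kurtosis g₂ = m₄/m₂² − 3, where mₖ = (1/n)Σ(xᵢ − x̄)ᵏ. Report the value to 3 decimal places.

0.269

x̄ = 14.3333
Σ(xᵢ − x̄)² = 1561.3333 ⇒ m₂ = 260.22222
Σ(xᵢ − x̄)⁴ = 1328368.4444 ⇒ m₄ = 221394.74074
m₂² = 67715.60494
g₂ = m₄/m₂² − 3 = 3.26948 − 3 ≈ 0.269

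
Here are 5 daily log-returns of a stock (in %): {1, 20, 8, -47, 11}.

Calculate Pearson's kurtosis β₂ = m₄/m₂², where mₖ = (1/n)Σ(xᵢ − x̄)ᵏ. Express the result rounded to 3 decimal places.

2.942

x̄ = -1.4000
Σ(xᵢ − x̄)² = 2785.2000 ⇒ m₂ = 557.04000
Σ(xᵢ − x̄)⁴ = 4564948.1760 ⇒ m₄ = 912989.63520
m₂² = 310293.56160
β₂ = m₄/m₂² = 912989.63520 / 310293.56160 ≈ 2.942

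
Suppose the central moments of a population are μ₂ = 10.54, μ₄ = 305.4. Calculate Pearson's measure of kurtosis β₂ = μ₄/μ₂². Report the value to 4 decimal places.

2.7491

μ₂² = 10.54² = 111.09160
μ₄/μ₂² = 305.4 / 111.09160 = 2.74908
β₂ ≈ 2.7491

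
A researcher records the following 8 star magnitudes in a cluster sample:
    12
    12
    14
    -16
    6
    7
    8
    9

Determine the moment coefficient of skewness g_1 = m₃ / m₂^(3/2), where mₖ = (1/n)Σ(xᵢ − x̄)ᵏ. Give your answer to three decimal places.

x̄ = (12 + 12 + 14 - 16 + 6 + 7 + 8 + 9) / 8 = 6.5000
deviations (xᵢ − x̄): 5.5000, 5.5000, 7.5000, -22.5000, -0.5000, 0.5000, 1.5000, 2.5000
Σ(xᵢ − x̄)² = 632.0000 ⇒ m₂ = 632.0000/8 = 79.00000
Σ(xᵢ − x̄)³ = -10617.0000 ⇒ m₃ = -10617.0000/8 = -1327.12500
m₂^(3/2) = 79.00000^(1.5) = 702.16736
g_1 = m₃ / m₂^(3/2) = -1327.12500 / 702.16736 ≈ -1.890

-1.890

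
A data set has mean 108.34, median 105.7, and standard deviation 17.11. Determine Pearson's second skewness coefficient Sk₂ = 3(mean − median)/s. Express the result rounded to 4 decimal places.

Sk₂ = 3(108.34 − 105.7) / 17.11 = 3 × 2.6400 / 17.11
    = 7.9200 / 17.11 ≈ 0.4629

0.4629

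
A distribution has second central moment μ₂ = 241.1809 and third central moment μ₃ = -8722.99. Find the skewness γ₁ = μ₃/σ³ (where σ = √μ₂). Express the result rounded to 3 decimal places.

σ = √μ₂ = √241.1809 = 15.53000
σ³ = μ₂^(3/2) = 3745.53938
γ₁ = μ₃/σ³ = -8722.99 / 3745.53938 ≈ -2.329

-2.329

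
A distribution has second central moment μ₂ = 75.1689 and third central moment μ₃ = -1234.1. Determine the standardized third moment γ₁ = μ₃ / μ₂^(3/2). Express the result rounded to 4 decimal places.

σ = √μ₂ = √75.1689 = 8.67000
σ³ = μ₂^(3/2) = 651.71436
γ₁ = μ₃/σ³ = -1234.1 / 651.71436 ≈ -1.8936

-1.8936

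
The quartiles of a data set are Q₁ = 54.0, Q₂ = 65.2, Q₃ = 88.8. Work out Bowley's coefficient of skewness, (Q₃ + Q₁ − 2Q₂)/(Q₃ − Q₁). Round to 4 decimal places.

numerator: Q₃ + Q₁ − 2Q₂ = 88.8 + 54.0 − 2×65.2 = 12.4000
denominator: Q₃ − Q₁ = 88.8 − 54.0 = 34.8000
Bowley skewness = 12.4000 / 34.8000 ≈ 0.3563

0.3563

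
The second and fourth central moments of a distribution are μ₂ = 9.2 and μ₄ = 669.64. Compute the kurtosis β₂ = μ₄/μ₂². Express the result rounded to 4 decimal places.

μ₂² = 9.2² = 84.64000
μ₄/μ₂² = 669.64 / 84.64000 = 7.91163
β₂ ≈ 7.9116

7.9116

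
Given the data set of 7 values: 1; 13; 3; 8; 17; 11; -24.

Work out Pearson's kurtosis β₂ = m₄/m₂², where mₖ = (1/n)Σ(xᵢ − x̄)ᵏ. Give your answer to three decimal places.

x̄ = 4.1429
Σ(xᵢ − x̄)² = 1108.8571 ⇒ m₂ = 158.40816
Σ(xᵢ − x̄)⁴ = 663308.2157 ⇒ m₄ = 94758.31653
m₂² = 25093.14619
β₂ = m₄/m₂² = 94758.31653 / 25093.14619 ≈ 3.776

3.776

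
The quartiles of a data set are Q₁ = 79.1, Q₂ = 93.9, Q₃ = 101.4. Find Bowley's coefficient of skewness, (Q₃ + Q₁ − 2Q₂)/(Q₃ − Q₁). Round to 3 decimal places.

-0.327

numerator: Q₃ + Q₁ − 2Q₂ = 101.4 + 79.1 − 2×93.9 = -7.3000
denominator: Q₃ − Q₁ = 101.4 − 79.1 = 22.3000
Bowley skewness = -7.3000 / 22.3000 ≈ -0.327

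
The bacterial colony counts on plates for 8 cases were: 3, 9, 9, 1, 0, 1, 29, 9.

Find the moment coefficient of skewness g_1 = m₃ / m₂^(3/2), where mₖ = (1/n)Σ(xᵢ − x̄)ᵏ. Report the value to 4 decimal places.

1.5477

x̄ = (3 + 9 + 9 + 1 + 0 + 1 + 29 + 9) / 8 = 7.6250
deviations (xᵢ − x̄): -4.6250, 1.3750, 1.3750, -6.6250, -7.6250, -6.6250, 21.3750, 1.3750
Σ(xᵢ − x̄)² = 629.8750 ⇒ m₂ = 629.8750/8 = 78.73438
Σ(xᵢ − x̄)³ = 8650.0313 ⇒ m₃ = 8650.0313/8 = 1081.25391
m₂^(3/2) = 78.73438^(1.5) = 698.62895
g_1 = m₃ / m₂^(3/2) = 1081.25391 / 698.62895 ≈ 1.5477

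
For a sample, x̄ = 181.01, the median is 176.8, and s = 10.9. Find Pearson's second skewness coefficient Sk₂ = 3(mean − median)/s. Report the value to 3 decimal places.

1.159

Sk₂ = 3(181.01 − 176.8) / 10.9 = 3 × 4.2100 / 10.9
    = 12.6300 / 10.9 ≈ 1.159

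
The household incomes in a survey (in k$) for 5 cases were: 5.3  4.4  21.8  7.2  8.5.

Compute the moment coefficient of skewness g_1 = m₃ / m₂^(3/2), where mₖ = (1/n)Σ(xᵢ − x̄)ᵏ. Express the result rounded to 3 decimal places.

1.314

x̄ = (5.3 + 4.4 + 21.8 + 7.2 + 8.5) / 5 = 9.4400
deviations (xᵢ − x̄): -4.1400, -5.0400, 12.3600, -2.2400, -0.9400
Σ(xᵢ − x̄)² = 201.2120 ⇒ m₂ = 201.2120/5 = 40.24240
Σ(xᵢ − x̄)³ = 1677.1802 ⇒ m₃ = 1677.1802/5 = 335.43605
m₂^(3/2) = 40.24240^(1.5) = 255.28530
g_1 = m₃ / m₂^(3/2) = 335.43605 / 255.28530 ≈ 1.314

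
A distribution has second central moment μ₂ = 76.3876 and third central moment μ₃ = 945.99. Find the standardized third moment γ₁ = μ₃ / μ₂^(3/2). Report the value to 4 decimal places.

1.4169

σ = √μ₂ = √76.3876 = 8.74000
σ³ = μ₂^(3/2) = 667.62762
γ₁ = μ₃/σ³ = 945.99 / 667.62762 ≈ 1.4169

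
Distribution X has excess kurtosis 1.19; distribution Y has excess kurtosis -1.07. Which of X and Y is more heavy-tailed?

X

Higher excess kurtosis ⇒ heavier tails relative to the normal distribution.
1.19 vs -1.07: the larger is 1.19, so X has heavier tails. (X is leptokurtic — heavier-than-normal tails; the other is platykurtic.)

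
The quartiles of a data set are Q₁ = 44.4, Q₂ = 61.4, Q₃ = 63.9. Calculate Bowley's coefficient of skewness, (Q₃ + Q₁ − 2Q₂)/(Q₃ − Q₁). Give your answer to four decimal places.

-0.7436

numerator: Q₃ + Q₁ − 2Q₂ = 63.9 + 44.4 − 2×61.4 = -14.5000
denominator: Q₃ − Q₁ = 63.9 − 44.4 = 19.5000
Bowley skewness = -14.5000 / 19.5000 ≈ -0.7436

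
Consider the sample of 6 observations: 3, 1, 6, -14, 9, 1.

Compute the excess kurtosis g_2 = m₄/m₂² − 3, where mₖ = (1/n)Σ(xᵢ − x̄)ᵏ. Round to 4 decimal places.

0.2848

x̄ = 1.0000
Σ(xᵢ − x̄)² = 318.0000 ⇒ m₂ = 53.00000
Σ(xᵢ − x̄)⁴ = 55362.0000 ⇒ m₄ = 9227.00000
m₂² = 2809.00000
g_2 = m₄/m₂² − 3 = 3.28480 − 3 ≈ 0.2848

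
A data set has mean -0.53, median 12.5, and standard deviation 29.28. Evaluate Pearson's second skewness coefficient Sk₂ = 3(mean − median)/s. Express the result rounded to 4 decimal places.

-1.3350

Sk₂ = 3(-0.53 − 12.5) / 29.28 = 3 × -13.0300 / 29.28
    = -39.0900 / 29.28 ≈ -1.3350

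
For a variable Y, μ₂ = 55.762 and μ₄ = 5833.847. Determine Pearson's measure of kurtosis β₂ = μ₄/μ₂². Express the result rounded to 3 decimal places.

1.876

μ₂² = 55.762² = 3109.40064
μ₄/μ₂² = 5833.847 / 3109.40064 = 1.87620
β₂ ≈ 1.876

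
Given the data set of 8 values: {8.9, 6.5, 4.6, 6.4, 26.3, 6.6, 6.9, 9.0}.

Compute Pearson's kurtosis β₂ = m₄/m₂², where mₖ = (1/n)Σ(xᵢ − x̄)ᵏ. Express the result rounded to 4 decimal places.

5.6807

x̄ = 9.4000
Σ(xᵢ − x̄)² = 340.5600 ⇒ m₂ = 42.57000
Σ(xᵢ − x̄)⁴ = 82356.2580 ⇒ m₄ = 10294.53225
m₂² = 1812.20490
β₂ = m₄/m₂² = 10294.53225 / 1812.20490 ≈ 5.6807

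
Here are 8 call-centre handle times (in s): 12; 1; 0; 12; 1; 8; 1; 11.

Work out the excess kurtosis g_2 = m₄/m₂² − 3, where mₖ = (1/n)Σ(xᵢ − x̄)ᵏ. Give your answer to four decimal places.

x̄ = 5.7500
Σ(xᵢ − x̄)² = 211.5000 ⇒ m₂ = 26.43750
Σ(xᵢ − x̄)⁴ = 6457.4063 ⇒ m₄ = 807.17578
m₂² = 698.94141
g_2 = m₄/m₂² − 3 = 1.15485 − 3 ≈ -1.8451

-1.8451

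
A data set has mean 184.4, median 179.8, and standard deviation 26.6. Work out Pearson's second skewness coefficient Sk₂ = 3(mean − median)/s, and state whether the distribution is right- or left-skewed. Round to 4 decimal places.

Sk₂ = 3(184.4 − 179.8) / 26.6 = 3 × 4.6000 / 26.6
    = 13.8000 / 26.6 ≈ 0.5188
Sk₂ > 0 ⇒ mean > median ⇒ right-skewed (positive skew).

0.5188, right-skewed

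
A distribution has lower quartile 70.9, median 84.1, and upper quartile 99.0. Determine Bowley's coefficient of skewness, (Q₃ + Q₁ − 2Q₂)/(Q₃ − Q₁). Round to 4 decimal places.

numerator: Q₃ + Q₁ − 2Q₂ = 99.0 + 70.9 − 2×84.1 = 1.7000
denominator: Q₃ − Q₁ = 99.0 − 70.9 = 28.1000
Bowley skewness = 1.7000 / 28.1000 ≈ 0.0605

0.0605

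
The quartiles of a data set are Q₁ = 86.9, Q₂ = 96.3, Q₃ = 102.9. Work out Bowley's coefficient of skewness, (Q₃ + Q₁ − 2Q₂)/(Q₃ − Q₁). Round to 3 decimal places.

numerator: Q₃ + Q₁ − 2Q₂ = 102.9 + 86.9 − 2×96.3 = -2.8000
denominator: Q₃ − Q₁ = 102.9 − 86.9 = 16.0000
Bowley skewness = -2.8000 / 16.0000 ≈ -0.175

-0.175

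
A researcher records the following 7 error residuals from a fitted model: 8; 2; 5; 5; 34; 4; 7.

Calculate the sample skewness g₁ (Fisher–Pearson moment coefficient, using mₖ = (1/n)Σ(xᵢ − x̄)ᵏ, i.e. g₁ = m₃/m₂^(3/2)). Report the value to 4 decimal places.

1.9089

x̄ = (8 + 2 + 5 + 5 + 34 + 4 + 7) / 7 = 9.2857
deviations (xᵢ − x̄): -1.2857, -7.2857, -4.2857, -4.2857, 24.7143, -5.2857, -2.2857
Σ(xᵢ − x̄)² = 735.4286 ⇒ m₂ = 735.4286/7 = 105.06122
Σ(xᵢ − x̄)³ = 14389.4694 ⇒ m₃ = 14389.4694/7 = 2055.63848
m₂^(3/2) = 105.06122^(1.5) = 1076.87101
g₁ = m₃ / m₂^(3/2) = 2055.63848 / 1076.87101 ≈ 1.9089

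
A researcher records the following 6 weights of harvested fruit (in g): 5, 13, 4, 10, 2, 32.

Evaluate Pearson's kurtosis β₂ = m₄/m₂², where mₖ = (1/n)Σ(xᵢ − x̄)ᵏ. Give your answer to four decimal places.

x̄ = 11.0000
Σ(xᵢ − x̄)² = 612.0000 ⇒ m₂ = 102.00000
Σ(xᵢ − x̄)⁴ = 204756.0000 ⇒ m₄ = 34126.00000
m₂² = 10404.00000
β₂ = m₄/m₂² = 34126.00000 / 10404.00000 ≈ 3.2801

3.2801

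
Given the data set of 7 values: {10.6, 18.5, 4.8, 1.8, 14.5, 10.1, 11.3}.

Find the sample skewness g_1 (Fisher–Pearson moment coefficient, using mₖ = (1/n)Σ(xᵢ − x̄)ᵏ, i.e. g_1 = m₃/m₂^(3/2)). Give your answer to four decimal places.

x̄ = (10.6 + 18.5 + 4.8 + 1.8 + 14.5 + 10.1 + 11.3) / 7 = 10.2286
deviations (xᵢ − x̄): 0.3714, 8.2714, -5.4286, -8.4286, 4.2714, -0.1286, 1.0714
Σ(xᵢ − x̄)² = 188.4743 ⇒ m₂ = 188.4743/7 = 26.92490
Σ(xᵢ − x̄)³ = -113.6351 ⇒ m₃ = -113.6351/7 = -16.23359
m₂^(3/2) = 26.92490^(1.5) = 139.71116
g_1 = m₃ / m₂^(3/2) = -16.23359 / 139.71116 ≈ -0.1162

-0.1162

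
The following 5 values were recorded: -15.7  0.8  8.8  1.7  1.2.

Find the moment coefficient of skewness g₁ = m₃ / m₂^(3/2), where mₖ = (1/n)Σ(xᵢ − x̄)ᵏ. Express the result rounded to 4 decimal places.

x̄ = (-15.7 + 0.8 + 8.8 + 1.7 + 1.2) / 5 = -0.6400
deviations (xᵢ − x̄): -15.0600, 1.4400, 9.4400, 2.3400, 1.8400
Σ(xᵢ − x̄)² = 326.8520 ⇒ m₂ = 326.8520/5 = 65.37040
Σ(xᵢ − x̄)³ = -2552.4014 ⇒ m₃ = -2552.4014/5 = -510.48029
m₂^(3/2) = 65.37040^(1.5) = 528.53252
g₁ = m₃ / m₂^(3/2) = -510.48029 / 528.53252 ≈ -0.9658

-0.9658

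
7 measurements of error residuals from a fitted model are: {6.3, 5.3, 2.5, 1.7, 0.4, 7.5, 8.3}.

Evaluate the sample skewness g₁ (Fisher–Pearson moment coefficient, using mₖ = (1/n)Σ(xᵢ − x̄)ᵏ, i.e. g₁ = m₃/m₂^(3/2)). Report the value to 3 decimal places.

-0.143

x̄ = (6.3 + 5.3 + 2.5 + 1.7 + 0.4 + 7.5 + 8.3) / 7 = 4.5714
deviations (xᵢ − x̄): 1.7286, 0.7286, -2.0714, -2.8714, -4.1714, 2.9286, 3.7286
Σ(xᵢ − x̄)² = 55.9343 ⇒ m₂ = 55.9343/7 = 7.99061
Σ(xᵢ − x̄)³ = -22.6455 ⇒ m₃ = -22.6455/7 = -3.23507
m₂^(3/2) = 7.99061^(1.5) = 22.58760
g₁ = m₃ / m₂^(3/2) = -3.23507 / 22.58760 ≈ -0.143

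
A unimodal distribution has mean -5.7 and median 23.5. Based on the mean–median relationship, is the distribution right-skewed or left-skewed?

mean − median = -5.7 − 23.5 = -29.2
mean < median ⇒ the longer tail is on the left ⇒ left-skewed (negatively skewed).

left-skewed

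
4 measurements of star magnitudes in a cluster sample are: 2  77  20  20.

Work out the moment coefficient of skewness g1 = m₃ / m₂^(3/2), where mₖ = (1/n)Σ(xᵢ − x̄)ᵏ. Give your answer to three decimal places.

0.912

x̄ = (2 + 77 + 20 + 20) / 4 = 29.7500
deviations (xᵢ − x̄): -27.7500, 47.2500, -9.7500, -9.7500
Σ(xᵢ − x̄)² = 3192.7500 ⇒ m₂ = 3192.7500/4 = 798.18750
Σ(xᵢ − x̄)³ = 82265.6250 ⇒ m₃ = 82265.6250/4 = 20566.40625
m₂^(3/2) = 798.18750^(1.5) = 22550.56271
g1 = m₃ / m₂^(3/2) = 20566.40625 / 22550.56271 ≈ 0.912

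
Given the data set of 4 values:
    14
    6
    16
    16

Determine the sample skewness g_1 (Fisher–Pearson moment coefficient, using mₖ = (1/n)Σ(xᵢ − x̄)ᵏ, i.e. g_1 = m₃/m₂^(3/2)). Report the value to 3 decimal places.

-1.027

x̄ = (14 + 6 + 16 + 16) / 4 = 13.0000
deviations (xᵢ − x̄): 1.0000, -7.0000, 3.0000, 3.0000
Σ(xᵢ − x̄)² = 68.0000 ⇒ m₂ = 68.0000/4 = 17.00000
Σ(xᵢ − x̄)³ = -288.0000 ⇒ m₃ = -288.0000/4 = -72.00000
m₂^(3/2) = 17.00000^(1.5) = 70.09280
g_1 = m₃ / m₂^(3/2) = -72.00000 / 70.09280 ≈ -1.027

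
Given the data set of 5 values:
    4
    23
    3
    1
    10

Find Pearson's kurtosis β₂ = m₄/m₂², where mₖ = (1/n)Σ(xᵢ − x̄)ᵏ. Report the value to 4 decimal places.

x̄ = 8.2000
Σ(xᵢ − x̄)² = 318.8000 ⇒ m₂ = 63.76000
Σ(xᵢ − x̄)⁴ = 51718.7360 ⇒ m₄ = 10343.74720
m₂² = 4065.33760
β₂ = m₄/m₂² = 10343.74720 / 4065.33760 ≈ 2.5444

2.5444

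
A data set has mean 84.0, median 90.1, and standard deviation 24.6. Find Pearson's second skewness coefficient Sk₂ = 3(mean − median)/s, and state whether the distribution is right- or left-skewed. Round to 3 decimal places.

-0.744, left-skewed

Sk₂ = 3(84.0 − 90.1) / 24.6 = 3 × -6.1000 / 24.6
    = -18.3000 / 24.6 ≈ -0.744
Sk₂ < 0 ⇒ mean < median ⇒ left-skewed (negative skew).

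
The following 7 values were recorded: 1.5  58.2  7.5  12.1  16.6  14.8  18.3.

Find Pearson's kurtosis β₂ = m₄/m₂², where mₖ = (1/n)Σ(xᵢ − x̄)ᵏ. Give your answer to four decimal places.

x̄ = 18.4286
Σ(xᵢ − x̄)² = 2044.3543 ⇒ m₂ = 292.05061
Σ(xᵢ − x̄)⁴ = 2600164.4735 ⇒ m₄ = 371452.06764
m₂² = 85293.56011
β₂ = m₄/m₂² = 371452.06764 / 85293.56011 ≈ 4.3550

4.3550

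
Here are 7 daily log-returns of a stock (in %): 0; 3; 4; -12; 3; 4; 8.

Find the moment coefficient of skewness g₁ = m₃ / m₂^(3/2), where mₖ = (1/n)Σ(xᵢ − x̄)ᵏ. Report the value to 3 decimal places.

-1.460

x̄ = (0 + 3 + 4 - 12 + 3 + 4 + 8) / 7 = 1.4286
deviations (xᵢ − x̄): -1.4286, 1.5714, 2.5714, -13.4286, 1.5714, 2.5714, 6.5714
Σ(xᵢ − x̄)² = 243.7143 ⇒ m₂ = 243.7143/7 = 34.81633
Σ(xᵢ − x̄)³ = -2098.8980 ⇒ m₃ = -2098.8980/7 = -299.84257
m₂^(3/2) = 34.81633^(1.5) = 205.43499
g₁ = m₃ / m₂^(3/2) = -299.84257 / 205.43499 ≈ -1.460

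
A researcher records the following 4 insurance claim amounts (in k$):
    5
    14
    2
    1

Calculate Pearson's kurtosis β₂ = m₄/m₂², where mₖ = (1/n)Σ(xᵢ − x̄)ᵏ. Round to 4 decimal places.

2.0971

x̄ = 5.5000
Σ(xᵢ − x̄)² = 105.0000 ⇒ m₂ = 26.25000
Σ(xᵢ − x̄)⁴ = 5780.2500 ⇒ m₄ = 1445.06250
m₂² = 689.06250
β₂ = m₄/m₂² = 1445.06250 / 689.06250 ≈ 2.0971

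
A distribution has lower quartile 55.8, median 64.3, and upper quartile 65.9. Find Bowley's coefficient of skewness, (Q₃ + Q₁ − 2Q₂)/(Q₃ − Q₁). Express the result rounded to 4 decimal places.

numerator: Q₃ + Q₁ − 2Q₂ = 65.9 + 55.8 − 2×64.3 = -6.9000
denominator: Q₃ − Q₁ = 65.9 − 55.8 = 10.1000
Bowley skewness = -6.9000 / 10.1000 ≈ -0.6832

-0.6832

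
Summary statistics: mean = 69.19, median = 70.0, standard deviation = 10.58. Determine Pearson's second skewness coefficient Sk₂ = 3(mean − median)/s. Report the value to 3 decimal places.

-0.230

Sk₂ = 3(69.19 − 70.0) / 10.58 = 3 × -0.8100 / 10.58
    = -2.4300 / 10.58 ≈ -0.230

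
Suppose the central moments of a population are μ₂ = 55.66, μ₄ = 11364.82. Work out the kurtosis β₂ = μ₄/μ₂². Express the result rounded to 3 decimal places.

3.668

μ₂² = 55.66² = 3098.03560
μ₄/μ₂² = 11364.82 / 3098.03560 = 3.66840
β₂ ≈ 3.668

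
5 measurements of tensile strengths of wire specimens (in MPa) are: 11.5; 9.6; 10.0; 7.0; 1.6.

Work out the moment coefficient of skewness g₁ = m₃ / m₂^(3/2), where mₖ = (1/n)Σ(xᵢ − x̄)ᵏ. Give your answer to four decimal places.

-0.9314

x̄ = (11.5 + 9.6 + 10.0 + 7.0 + 1.6) / 5 = 7.9400
deviations (xᵢ − x̄): 3.5600, 1.6600, 2.0600, -0.9400, -6.3400
Σ(xᵢ − x̄)² = 60.7520 ⇒ m₂ = 60.7520/5 = 12.15040
Σ(xᵢ − x̄)³ = -197.2366 ⇒ m₃ = -197.2366/5 = -39.44731
m₂^(3/2) = 12.15040^(1.5) = 42.35316
g₁ = m₃ / m₂^(3/2) = -39.44731 / 42.35316 ≈ -0.9314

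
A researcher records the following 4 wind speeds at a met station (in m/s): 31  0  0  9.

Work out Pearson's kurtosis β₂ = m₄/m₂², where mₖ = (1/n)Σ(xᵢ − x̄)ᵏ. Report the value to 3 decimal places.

2.082

x̄ = 10.0000
Σ(xᵢ − x̄)² = 642.0000 ⇒ m₂ = 160.50000
Σ(xᵢ − x̄)⁴ = 214482.0000 ⇒ m₄ = 53620.50000
m₂² = 25760.25000
β₂ = m₄/m₂² = 53620.50000 / 25760.25000 ≈ 2.082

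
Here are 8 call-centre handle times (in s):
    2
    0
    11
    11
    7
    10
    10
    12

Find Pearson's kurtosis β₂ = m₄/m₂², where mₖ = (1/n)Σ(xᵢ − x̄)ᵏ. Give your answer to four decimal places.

x̄ = 7.8750
Σ(xᵢ − x̄)² = 142.8750 ⇒ m₂ = 17.85938
Σ(xᵢ − x̄)⁴ = 5558.9004 ⇒ m₄ = 694.86255
m₂² = 318.95728
β₂ = m₄/m₂² = 694.86255 / 318.95728 ≈ 2.1785

2.1785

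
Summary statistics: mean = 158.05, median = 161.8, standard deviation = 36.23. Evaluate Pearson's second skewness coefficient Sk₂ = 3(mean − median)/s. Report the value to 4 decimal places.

Sk₂ = 3(158.05 − 161.8) / 36.23 = 3 × -3.7500 / 36.23
    = -11.2500 / 36.23 ≈ -0.3105

-0.3105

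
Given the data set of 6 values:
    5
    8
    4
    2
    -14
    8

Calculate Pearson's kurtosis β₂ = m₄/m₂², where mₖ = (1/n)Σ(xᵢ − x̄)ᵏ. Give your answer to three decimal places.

3.652

x̄ = 2.1667
Σ(xᵢ − x̄)² = 340.8333 ⇒ m₂ = 56.80556
Σ(xᵢ − x̄)⁴ = 70701.1528 ⇒ m₄ = 11783.52546
m₂² = 3226.87114
β₂ = m₄/m₂² = 11783.52546 / 3226.87114 ≈ 3.652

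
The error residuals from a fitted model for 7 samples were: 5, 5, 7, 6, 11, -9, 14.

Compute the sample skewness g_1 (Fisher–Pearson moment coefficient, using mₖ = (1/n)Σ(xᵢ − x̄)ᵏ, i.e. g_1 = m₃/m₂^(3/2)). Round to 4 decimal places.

x̄ = (5 + 5 + 7 + 6 + 11 - 9 + 14) / 7 = 5.5714
deviations (xᵢ − x̄): -0.5714, -0.5714, 1.4286, 0.4286, 5.4286, -14.5714, 8.4286
Σ(xᵢ − x̄)² = 315.7143 ⇒ m₂ = 315.7143/7 = 45.10204
Σ(xᵢ − x̄)³ = -2332.5306 ⇒ m₃ = -2332.5306/7 = -333.21866
m₂^(3/2) = 45.10204^(1.5) = 302.89652
g_1 = m₃ / m₂^(3/2) = -333.21866 / 302.89652 ≈ -1.1001

-1.1001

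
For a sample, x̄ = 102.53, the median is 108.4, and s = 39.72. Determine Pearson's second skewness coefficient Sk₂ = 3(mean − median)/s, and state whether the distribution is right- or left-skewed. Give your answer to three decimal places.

-0.443, left-skewed

Sk₂ = 3(102.53 − 108.4) / 39.72 = 3 × -5.8700 / 39.72
    = -17.6100 / 39.72 ≈ -0.443
Sk₂ < 0 ⇒ mean < median ⇒ left-skewed (negative skew).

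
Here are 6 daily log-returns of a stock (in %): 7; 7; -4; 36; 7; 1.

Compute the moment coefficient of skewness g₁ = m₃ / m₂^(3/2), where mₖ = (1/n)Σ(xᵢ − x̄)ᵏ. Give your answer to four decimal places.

1.3659

x̄ = (7 + 7 - 4 + 36 + 7 + 1) / 6 = 9.0000
deviations (xᵢ − x̄): -2.0000, -2.0000, -13.0000, 27.0000, -2.0000, -8.0000
Σ(xᵢ − x̄)² = 974.0000 ⇒ m₂ = 974.0000/6 = 162.33333
Σ(xᵢ − x̄)³ = 16950.0000 ⇒ m₃ = 16950.0000/6 = 2825.00000
m₂^(3/2) = 162.33333^(1.5) = 2068.29061
g₁ = m₃ / m₂^(3/2) = 2825.00000 / 2068.29061 ≈ 1.3659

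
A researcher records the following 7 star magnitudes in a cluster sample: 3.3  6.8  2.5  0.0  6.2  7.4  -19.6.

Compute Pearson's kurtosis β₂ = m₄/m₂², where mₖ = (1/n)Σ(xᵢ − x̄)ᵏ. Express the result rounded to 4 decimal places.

x̄ = 0.9429
Σ(xᵢ − x̄)² = 534.5171 ⇒ m₂ = 76.35959
Σ(xᵢ − x̄)⁴ = 181808.3105 ⇒ m₄ = 25972.61579
m₂² = 5830.78727
β₂ = m₄/m₂² = 25972.61579 / 5830.78727 ≈ 4.4544

4.4544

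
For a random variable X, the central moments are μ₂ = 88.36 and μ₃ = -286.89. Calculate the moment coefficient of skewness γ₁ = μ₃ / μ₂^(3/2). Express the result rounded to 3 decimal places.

σ = √μ₂ = √88.36 = 9.40000
σ³ = μ₂^(3/2) = 830.58400
γ₁ = μ₃/σ³ = -286.89 / 830.58400 ≈ -0.345

-0.345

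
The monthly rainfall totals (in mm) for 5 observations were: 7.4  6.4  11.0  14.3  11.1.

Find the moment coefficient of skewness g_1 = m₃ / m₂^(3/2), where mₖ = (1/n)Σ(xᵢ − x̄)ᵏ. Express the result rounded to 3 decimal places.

x̄ = (7.4 + 6.4 + 11.0 + 14.3 + 11.1) / 5 = 10.0400
deviations (xᵢ − x̄): -2.6400, -3.6400, 0.9600, 4.2600, 1.0600
Σ(xᵢ − x̄)² = 40.4120 ⇒ m₂ = 40.4120/5 = 8.08240
Σ(xᵢ − x̄)³ = 12.7562 ⇒ m₃ = 12.7562/5 = 2.55125
m₂^(3/2) = 8.08240^(1.5) = 22.97791
g_1 = m₃ / m₂^(3/2) = 2.55125 / 22.97791 ≈ 0.111

0.111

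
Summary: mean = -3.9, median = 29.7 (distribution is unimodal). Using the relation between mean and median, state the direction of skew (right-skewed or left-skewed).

left-skewed

mean − median = -3.9 − 29.7 = -33.6
mean < median ⇒ the longer tail is on the left ⇒ left-skewed (negatively skewed).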